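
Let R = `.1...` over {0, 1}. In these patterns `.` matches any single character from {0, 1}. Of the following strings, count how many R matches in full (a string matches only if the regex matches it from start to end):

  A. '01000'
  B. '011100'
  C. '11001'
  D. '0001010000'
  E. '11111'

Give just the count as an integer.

3

A. '01000' → match
B. '011100' → no match
C. '11001' → match
D. '0001010000' → no match
E. '11111' → match
Total matched: 3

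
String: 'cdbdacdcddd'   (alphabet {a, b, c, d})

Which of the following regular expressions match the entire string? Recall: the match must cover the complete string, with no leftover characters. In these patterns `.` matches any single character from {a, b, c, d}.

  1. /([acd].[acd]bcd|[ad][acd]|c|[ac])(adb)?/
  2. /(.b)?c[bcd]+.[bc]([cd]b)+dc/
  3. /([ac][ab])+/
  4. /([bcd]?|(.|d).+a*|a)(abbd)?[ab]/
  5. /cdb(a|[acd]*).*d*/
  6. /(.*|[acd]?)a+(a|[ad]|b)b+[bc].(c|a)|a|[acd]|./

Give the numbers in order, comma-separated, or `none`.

5

1 → no match
2 → no match — must end with 'bdc'
3 → no match
4 → no match
5 → match
6 → no match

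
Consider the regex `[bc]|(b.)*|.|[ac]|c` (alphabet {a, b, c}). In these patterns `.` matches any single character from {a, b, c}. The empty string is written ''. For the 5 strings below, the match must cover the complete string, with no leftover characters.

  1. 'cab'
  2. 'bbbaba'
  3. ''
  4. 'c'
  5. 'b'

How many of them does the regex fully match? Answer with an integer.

4

1 → no match
2 → match
3 → match
4 → match
5 → match
Total matched: 4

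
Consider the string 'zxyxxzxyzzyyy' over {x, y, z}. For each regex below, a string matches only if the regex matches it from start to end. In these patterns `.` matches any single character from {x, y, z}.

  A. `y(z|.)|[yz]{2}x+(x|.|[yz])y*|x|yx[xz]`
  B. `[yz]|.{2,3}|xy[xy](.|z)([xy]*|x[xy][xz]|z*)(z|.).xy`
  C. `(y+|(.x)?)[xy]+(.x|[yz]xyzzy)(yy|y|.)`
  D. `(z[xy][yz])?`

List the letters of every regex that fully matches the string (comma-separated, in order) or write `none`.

A → no match
B → no match
C → match
D → no match

C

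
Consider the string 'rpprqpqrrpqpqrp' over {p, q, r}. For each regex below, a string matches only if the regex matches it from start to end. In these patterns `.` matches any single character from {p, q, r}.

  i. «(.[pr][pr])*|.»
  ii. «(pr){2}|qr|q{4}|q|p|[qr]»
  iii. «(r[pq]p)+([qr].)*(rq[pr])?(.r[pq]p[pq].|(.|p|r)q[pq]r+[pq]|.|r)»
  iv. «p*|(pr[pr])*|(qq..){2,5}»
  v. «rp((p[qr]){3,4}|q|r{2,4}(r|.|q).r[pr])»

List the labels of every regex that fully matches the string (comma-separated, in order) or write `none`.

iii

i → no match
ii → no match
iii → match
iv → no match
v → no match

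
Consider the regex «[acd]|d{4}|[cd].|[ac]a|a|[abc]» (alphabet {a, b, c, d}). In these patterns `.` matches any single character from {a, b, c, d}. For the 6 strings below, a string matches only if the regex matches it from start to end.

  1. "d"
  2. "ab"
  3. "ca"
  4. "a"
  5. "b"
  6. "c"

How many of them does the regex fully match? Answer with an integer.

5

1. "d" → match
2. "ab" → no match
3. "ca" → match
4. "a" → match
5. "b" → match
6. "c" → match
Total matched: 5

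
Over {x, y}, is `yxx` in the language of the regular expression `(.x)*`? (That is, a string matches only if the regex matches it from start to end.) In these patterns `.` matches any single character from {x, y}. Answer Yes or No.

No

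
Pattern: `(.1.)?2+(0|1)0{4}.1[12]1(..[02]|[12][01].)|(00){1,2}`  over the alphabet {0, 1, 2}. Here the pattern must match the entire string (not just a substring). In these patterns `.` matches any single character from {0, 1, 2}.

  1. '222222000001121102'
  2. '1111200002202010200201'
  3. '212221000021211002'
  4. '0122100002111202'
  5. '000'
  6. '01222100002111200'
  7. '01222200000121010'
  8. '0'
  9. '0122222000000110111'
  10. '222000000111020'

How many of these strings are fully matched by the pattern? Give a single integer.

1 → match
2 → no match
3 → no match
4 → match
5 → no match
6 → match
7 → no match
8 → no match
9 → no match
10 → match
Total matched: 4

4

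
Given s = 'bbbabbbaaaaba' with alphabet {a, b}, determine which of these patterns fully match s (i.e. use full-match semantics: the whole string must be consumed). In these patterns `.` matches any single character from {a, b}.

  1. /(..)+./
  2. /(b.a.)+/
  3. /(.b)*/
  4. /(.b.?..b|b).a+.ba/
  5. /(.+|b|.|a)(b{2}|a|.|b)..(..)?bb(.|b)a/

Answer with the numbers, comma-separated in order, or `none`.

1 → match
2 → no match
3 → no match
4 → match
5 → no match

1, 4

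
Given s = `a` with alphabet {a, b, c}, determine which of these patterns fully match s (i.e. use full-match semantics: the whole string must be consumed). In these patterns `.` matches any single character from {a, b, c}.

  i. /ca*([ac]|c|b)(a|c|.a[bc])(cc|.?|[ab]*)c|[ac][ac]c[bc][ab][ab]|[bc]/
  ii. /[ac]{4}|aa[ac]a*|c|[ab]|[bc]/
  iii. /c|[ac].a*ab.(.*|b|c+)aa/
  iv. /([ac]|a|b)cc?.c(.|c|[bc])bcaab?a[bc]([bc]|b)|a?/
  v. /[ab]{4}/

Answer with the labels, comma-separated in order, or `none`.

i → no match
ii → match
iii → no match
iv → match
v → no match

ii, iv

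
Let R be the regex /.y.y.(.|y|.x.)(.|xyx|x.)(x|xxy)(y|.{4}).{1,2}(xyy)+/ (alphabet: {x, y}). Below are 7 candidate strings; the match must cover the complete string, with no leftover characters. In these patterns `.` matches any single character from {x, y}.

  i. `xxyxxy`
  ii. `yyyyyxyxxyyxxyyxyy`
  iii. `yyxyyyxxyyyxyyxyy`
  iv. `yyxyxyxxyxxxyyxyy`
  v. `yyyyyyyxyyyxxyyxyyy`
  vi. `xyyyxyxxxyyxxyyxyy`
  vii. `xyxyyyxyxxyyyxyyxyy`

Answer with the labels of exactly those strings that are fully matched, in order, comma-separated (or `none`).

i. `xxyxxy` → no match — must end with `xyy`
ii → match
iii → match
iv → match
v → no match — must end with `xyy`
vi → match
vii → match

ii, iii, iv, vi, vii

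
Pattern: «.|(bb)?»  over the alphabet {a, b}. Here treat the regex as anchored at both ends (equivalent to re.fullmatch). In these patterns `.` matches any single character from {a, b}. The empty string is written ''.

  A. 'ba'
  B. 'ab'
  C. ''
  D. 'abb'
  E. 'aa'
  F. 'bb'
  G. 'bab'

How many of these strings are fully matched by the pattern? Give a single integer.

2

A → no match
B → no match
C → match
D → no match
E → no match
F → match
G → no match
Total matched: 2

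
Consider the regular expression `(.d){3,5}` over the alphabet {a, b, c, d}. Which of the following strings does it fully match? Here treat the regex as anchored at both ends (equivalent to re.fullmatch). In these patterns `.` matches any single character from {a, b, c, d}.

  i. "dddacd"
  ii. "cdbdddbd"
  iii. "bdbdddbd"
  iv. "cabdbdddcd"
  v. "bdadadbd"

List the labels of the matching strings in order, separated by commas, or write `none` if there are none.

i → no match
ii → match
iii → match
iv → no match
v → match

ii, iii, v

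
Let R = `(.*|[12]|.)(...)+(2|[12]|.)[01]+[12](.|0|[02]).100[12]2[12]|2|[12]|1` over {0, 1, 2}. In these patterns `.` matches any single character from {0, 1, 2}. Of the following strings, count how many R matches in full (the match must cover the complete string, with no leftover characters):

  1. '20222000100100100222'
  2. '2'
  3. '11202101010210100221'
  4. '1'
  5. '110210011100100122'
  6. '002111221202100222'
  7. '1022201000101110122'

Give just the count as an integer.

1 → match
2 → match
3 → match
4 → match
5 → match
6 → match
7 → no match
Total matched: 6

6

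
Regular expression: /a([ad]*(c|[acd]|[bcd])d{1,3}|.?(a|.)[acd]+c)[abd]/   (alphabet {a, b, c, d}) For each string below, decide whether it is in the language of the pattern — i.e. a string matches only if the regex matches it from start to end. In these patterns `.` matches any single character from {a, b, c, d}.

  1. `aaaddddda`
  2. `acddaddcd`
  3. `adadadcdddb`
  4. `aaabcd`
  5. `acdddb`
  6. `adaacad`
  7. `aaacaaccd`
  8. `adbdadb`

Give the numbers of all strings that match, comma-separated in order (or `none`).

1 → match
2 → match
3 → match
4 → no match
5 → match
6 → no match
7 → match
8 → no match

1, 2, 3, 5, 7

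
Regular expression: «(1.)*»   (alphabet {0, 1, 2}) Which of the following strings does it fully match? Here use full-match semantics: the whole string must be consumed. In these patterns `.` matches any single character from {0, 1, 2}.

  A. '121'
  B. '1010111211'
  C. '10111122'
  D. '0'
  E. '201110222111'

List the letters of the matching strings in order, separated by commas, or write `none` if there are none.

A → no match
B → match
C → no match
D → no match
E → no match

B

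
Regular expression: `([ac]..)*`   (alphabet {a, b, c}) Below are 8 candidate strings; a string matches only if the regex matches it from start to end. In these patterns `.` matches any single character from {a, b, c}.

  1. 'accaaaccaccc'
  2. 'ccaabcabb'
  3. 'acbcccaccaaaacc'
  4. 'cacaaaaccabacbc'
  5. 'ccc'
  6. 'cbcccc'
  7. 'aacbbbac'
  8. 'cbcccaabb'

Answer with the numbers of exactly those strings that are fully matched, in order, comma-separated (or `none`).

1, 2, 3, 4, 5, 6, 8

1. 'accaaaccaccc' → match
2. 'ccaabcabb' → match
3 → match
4 → match
5. 'ccc' → match
6. 'cbcccc' → match
7. 'aacbbbac' → no match
8. 'cbcccaabb' → match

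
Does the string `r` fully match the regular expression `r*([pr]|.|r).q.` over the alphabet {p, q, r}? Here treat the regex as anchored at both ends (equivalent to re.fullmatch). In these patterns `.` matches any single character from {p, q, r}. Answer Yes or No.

No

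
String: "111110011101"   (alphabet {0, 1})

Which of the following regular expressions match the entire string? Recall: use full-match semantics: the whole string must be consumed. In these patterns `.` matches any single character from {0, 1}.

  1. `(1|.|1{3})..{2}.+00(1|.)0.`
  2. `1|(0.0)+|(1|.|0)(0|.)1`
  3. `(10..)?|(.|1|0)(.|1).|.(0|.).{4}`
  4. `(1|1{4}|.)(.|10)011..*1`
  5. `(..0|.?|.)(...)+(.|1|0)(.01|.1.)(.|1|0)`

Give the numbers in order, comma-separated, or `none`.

1 → no match
2 → no match
3 → no match
4 → match
5 → match

4, 5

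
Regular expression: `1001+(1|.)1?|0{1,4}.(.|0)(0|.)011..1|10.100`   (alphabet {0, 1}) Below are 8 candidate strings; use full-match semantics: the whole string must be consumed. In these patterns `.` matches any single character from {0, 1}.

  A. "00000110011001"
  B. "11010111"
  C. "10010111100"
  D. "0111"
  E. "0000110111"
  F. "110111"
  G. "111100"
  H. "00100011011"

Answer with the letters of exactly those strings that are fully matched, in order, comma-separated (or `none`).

H

A → no match
B → no match
C → no match
D → no match
E → no match
F → no match
G → no match
H → match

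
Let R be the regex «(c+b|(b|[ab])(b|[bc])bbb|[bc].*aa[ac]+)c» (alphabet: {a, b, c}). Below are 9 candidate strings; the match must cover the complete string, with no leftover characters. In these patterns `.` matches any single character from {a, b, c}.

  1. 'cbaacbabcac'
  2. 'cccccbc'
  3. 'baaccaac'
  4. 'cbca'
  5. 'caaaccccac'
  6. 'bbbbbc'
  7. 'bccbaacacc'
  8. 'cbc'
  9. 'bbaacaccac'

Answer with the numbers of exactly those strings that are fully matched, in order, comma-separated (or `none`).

1 → no match
2 → match
3 → match
4 → no match — must end with 'c'
5 → match
6 → match
7 → match
8 → match
9 → match

2, 3, 5, 6, 7, 8, 9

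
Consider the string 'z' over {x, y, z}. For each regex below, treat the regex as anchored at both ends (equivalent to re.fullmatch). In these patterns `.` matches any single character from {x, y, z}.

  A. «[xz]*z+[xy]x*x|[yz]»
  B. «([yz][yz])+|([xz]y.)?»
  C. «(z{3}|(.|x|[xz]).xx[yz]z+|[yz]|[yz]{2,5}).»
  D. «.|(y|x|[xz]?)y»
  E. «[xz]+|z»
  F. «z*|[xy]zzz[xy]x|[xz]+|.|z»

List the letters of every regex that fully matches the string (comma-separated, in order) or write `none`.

A → match
B → no match
C → no match
D → match
E → match
F → match

A, D, E, F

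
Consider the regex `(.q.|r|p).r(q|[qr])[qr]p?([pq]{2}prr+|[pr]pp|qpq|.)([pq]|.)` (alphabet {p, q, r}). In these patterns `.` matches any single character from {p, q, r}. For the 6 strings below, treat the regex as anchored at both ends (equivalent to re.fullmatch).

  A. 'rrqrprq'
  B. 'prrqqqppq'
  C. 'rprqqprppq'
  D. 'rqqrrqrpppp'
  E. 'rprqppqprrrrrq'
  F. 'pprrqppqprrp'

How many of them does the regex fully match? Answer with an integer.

A → no match
B → no match
C → match
D → match
E → no match
F → match
Total matched: 3

3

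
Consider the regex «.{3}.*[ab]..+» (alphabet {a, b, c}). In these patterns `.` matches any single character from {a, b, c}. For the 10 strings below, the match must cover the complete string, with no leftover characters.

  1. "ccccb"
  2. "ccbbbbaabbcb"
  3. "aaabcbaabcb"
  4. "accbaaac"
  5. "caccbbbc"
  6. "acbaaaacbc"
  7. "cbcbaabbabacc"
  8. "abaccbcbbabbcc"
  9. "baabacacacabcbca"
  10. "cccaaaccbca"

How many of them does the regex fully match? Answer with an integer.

1 → no match
2 → match
3 → match
4 → match
5 → match
6 → match
7 → match
8 → match
9 → match
10 → match
Total matched: 9

9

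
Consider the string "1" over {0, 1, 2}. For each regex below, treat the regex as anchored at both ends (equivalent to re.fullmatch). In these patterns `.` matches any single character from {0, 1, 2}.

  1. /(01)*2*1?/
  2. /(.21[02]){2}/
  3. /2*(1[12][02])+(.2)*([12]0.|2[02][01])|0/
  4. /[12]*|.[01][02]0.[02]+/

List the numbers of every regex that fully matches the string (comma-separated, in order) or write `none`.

1, 4

1 → match
2 → no match
3 → no match
4 → match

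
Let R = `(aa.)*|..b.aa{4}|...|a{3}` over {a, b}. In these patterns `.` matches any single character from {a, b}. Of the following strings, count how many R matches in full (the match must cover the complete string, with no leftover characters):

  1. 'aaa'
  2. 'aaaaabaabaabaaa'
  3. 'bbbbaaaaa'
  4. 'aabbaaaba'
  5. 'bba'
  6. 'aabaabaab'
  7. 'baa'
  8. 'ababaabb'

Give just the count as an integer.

1 → match
2 → match
3 → match
4 → no match
5 → match
6 → match
7 → match
8 → no match
Total matched: 6

6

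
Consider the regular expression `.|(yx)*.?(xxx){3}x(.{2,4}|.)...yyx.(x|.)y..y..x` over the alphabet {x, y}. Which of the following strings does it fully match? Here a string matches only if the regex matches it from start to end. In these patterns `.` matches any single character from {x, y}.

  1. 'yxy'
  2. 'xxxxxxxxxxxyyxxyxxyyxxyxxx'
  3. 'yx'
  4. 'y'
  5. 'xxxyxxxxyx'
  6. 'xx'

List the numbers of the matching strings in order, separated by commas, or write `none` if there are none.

1 → no match
2 → no match
3 → no match
4 → match
5 → no match
6 → no match

4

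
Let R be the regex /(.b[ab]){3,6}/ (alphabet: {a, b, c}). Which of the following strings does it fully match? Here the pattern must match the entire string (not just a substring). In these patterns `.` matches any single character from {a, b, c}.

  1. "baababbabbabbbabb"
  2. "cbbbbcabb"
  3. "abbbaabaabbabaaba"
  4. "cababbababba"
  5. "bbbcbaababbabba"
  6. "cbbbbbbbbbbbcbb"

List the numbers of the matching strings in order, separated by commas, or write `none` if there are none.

1 → no match
2 → no match
3 → no match
4 → no match
5 → match
6 → match

5, 6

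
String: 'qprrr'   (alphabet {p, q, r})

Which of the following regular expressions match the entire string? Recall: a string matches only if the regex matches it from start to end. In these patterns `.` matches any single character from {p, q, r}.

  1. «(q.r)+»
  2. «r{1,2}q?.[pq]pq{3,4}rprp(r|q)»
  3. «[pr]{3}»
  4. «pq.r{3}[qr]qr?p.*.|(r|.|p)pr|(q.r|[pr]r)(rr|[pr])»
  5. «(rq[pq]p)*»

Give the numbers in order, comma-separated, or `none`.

4

1 → no match
2 → no match — must start with 'r'
3 → no match
4 → match
5 → no match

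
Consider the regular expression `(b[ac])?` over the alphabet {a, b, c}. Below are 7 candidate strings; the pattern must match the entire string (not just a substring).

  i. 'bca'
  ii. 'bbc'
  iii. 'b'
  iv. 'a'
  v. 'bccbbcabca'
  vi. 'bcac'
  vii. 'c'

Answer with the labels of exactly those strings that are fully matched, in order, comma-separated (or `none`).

none

i. 'bca' → no match
ii. 'bbc' → no match
iii. 'b' → no match
iv. 'a' → no match
v. 'bccbbcabca' → no match
vi. 'bcac' → no match
vii. 'c' → no match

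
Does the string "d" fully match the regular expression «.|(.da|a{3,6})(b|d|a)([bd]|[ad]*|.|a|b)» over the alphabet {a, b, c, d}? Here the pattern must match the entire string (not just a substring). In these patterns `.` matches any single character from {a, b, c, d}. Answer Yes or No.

Yes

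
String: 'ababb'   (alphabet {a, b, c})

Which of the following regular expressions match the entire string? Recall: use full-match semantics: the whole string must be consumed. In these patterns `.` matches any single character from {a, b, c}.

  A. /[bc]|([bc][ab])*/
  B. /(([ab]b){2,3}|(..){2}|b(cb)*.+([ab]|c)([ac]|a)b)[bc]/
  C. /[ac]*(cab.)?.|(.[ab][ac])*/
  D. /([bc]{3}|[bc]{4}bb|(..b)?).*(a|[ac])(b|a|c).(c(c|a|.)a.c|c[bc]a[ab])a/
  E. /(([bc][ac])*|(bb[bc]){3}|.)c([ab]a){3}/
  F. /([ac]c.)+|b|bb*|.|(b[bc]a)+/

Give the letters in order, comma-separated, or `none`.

A → no match
B → match
C → no match
D → no match — must end with 'a'
E → no match — must end with 'a'
F → no match

B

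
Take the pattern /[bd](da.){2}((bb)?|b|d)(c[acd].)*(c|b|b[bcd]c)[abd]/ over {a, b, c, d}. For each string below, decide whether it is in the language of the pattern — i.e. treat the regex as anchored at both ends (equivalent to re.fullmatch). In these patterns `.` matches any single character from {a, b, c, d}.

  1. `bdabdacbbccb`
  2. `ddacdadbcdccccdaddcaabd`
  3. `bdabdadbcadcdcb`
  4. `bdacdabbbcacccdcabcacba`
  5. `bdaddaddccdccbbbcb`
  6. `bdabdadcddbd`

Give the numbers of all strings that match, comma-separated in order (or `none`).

1, 4, 5, 6

1 → match
2 → no match
3 → no match
4 → match
5 → match
6 → match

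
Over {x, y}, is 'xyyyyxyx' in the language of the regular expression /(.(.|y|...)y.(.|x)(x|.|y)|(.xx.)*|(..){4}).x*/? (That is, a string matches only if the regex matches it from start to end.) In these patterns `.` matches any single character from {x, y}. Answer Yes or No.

Yes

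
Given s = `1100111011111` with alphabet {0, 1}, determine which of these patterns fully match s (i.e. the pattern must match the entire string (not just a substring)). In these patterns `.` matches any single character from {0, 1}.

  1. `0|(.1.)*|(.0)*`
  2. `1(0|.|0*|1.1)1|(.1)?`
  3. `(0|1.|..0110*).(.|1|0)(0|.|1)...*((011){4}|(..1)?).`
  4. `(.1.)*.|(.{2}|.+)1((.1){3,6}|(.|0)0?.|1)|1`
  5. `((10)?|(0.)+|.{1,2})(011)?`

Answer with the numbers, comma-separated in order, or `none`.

3, 4

1 → no match
2 → no match
3 → match
4 → match
5 → no match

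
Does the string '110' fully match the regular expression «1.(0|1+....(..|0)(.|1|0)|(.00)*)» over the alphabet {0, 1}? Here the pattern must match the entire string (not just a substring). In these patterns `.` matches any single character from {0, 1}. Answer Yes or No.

Yes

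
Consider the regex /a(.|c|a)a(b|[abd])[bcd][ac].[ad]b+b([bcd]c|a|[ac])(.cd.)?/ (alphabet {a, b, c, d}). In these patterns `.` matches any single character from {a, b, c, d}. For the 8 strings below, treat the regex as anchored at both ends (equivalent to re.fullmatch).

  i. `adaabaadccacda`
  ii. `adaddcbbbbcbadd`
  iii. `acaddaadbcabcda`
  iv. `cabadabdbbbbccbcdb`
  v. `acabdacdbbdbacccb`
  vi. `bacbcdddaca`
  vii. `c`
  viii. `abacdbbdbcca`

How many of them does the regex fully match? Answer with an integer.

i → no match
ii → no match
iii → no match
iv → no match — must start with `a`
v → no match
vi. `bacbcdddaca` → no match — must start with `a`
vii. `c` → no match — must start with `a`
viii. `abacdbbdbcca` → no match
Total matched: 0

0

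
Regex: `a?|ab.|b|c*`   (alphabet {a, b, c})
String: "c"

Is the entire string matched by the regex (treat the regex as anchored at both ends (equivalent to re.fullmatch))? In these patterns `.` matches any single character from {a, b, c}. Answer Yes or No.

Yes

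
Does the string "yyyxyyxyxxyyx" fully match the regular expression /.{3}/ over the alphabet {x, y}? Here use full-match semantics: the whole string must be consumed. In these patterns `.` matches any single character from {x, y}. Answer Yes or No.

No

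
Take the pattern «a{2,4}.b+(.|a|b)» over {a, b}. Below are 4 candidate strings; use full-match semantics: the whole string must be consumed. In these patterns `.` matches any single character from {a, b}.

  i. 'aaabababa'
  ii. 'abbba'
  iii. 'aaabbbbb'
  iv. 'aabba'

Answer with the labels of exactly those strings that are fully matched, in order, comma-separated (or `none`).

iii, iv

i → no match
ii → no match
iii → match
iv → match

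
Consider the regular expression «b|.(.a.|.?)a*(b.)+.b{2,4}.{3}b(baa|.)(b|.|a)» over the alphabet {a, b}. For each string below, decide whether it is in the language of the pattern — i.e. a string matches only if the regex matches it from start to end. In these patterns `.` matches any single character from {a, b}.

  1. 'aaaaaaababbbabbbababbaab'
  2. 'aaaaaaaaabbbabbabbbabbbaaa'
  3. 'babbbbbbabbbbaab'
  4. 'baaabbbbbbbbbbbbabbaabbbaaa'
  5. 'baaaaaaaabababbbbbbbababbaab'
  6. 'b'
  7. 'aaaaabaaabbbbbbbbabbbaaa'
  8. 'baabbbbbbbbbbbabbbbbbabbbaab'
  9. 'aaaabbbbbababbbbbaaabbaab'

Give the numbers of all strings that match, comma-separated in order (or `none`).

1, 2, 3, 4, 5, 6, 8, 9

1 → match
2 → match
3 → match
4 → match
5 → match
6 → match
7 → no match
8 → match
9 → match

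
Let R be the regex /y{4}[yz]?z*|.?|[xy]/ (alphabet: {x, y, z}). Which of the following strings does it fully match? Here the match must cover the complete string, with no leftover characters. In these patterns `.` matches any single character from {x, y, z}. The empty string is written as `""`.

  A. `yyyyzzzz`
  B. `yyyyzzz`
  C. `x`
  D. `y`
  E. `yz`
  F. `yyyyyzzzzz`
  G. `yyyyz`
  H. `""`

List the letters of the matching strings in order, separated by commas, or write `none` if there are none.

A, B, C, D, F, G, H

A → match
B → match
C → match
D → match
E → no match
F → match
G → match
H → match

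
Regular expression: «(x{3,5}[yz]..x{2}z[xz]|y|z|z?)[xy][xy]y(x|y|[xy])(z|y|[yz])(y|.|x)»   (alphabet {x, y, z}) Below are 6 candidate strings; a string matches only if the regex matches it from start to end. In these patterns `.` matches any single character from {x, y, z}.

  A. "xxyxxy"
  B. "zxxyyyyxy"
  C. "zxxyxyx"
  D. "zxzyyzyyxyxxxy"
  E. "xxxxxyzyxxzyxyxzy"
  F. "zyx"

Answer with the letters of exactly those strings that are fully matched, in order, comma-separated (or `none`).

A → no match
B → no match
C → match
D → no match
E → no match
F → no match

C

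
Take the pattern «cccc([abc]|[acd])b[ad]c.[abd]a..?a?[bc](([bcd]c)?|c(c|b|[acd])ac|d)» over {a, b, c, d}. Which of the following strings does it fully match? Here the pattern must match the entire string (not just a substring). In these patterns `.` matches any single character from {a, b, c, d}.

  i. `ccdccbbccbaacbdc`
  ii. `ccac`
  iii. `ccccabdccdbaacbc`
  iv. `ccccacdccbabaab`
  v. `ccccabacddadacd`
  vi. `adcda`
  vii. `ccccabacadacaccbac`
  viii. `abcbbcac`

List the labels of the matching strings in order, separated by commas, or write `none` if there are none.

i → no match — must start with `cccc`
ii → no match — must start with `cccc`
iii → no match
iv → no match
v → match
vi → no match — must start with `cccc`
vii → match
viii → no match — must start with `cccc`

v, vii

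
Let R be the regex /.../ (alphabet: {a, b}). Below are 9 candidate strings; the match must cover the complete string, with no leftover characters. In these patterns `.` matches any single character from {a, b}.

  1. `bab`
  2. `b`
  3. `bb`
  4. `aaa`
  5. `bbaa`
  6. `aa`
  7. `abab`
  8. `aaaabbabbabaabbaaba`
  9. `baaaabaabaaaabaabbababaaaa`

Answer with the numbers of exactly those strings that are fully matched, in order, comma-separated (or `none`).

1, 4

1 → match
2 → no match
3 → no match
4 → match
5 → no match
6 → no match
7 → no match
8 → no match
9 → no match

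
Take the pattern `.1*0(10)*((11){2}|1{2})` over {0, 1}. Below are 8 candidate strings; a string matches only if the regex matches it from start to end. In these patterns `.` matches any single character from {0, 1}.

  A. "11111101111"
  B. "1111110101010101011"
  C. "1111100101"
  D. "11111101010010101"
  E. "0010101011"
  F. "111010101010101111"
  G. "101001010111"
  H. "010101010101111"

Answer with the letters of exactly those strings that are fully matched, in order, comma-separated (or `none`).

A, B, E, F, H

A → match
B → match
C → no match
D → no match
E → match
F → match
G → no match
H → match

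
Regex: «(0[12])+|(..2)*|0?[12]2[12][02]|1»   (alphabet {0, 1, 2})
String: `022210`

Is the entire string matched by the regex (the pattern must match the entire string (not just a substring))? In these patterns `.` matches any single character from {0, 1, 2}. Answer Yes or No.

No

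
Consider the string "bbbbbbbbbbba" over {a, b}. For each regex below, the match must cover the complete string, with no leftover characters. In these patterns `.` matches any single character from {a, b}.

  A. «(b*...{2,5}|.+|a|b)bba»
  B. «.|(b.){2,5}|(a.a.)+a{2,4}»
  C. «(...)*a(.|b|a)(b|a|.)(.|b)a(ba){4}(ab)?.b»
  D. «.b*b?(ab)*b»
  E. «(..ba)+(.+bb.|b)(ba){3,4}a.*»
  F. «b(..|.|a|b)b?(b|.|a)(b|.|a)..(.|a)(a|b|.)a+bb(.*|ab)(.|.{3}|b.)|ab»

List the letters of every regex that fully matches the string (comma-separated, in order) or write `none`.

A → match
B → no match
C → no match — must end with "b"
D → no match — must end with "b"
E → no match
F → no match

A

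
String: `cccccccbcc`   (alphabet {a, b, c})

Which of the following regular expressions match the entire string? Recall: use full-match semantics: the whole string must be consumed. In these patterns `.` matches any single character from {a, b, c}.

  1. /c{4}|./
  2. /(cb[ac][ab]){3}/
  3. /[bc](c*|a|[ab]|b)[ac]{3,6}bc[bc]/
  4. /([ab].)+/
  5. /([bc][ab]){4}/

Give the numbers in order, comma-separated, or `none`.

3

1 → no match
2 → no match — must start with `cb`
3 → match
4 → no match
5 → no match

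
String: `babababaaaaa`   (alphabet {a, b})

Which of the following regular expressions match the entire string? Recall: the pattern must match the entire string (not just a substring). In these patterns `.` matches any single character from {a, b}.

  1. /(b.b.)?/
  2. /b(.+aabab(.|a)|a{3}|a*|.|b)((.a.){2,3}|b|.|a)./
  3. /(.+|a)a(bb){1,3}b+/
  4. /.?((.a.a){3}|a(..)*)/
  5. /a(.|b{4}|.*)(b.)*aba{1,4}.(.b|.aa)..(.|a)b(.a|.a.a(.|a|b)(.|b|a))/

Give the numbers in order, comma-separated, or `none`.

4

1 → no match
2 → no match
3 → no match — must end with `b`
4 → match
5 → no match — must start with `a`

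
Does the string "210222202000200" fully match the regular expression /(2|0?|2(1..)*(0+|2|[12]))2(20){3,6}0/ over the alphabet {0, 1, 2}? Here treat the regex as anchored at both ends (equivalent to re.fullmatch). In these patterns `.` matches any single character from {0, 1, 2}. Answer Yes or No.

No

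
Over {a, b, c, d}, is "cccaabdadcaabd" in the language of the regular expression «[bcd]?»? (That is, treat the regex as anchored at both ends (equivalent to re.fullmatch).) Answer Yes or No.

No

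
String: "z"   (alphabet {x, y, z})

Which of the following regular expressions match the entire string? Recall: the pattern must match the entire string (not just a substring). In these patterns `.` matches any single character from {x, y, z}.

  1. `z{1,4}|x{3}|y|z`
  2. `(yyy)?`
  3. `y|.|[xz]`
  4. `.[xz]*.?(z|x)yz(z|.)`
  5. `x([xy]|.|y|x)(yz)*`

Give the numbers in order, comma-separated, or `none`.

1 → match
2 → no match
3 → match
4 → no match
5 → no match — must start with "x"

1, 3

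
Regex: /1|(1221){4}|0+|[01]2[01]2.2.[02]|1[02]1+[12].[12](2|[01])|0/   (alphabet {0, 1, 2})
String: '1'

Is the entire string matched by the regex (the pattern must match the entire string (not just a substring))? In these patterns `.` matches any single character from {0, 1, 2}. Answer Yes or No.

Yes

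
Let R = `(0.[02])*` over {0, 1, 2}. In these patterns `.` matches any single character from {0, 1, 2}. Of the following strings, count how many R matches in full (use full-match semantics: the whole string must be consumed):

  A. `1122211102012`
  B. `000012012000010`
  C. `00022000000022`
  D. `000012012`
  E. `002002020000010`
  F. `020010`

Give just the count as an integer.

4

A → no match
B → match
C → no match
D. `000012012` → match
E → match
F. `020010` → match
Total matched: 4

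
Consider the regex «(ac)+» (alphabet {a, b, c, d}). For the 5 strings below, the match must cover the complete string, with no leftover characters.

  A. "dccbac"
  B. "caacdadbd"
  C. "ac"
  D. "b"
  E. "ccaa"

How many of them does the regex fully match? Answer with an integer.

1

A → no match — must start with "ac"
B → no match — must start with "ac"
C → match
D → no match — must start with "ac"
E → no match — must start with "ac"
Total matched: 1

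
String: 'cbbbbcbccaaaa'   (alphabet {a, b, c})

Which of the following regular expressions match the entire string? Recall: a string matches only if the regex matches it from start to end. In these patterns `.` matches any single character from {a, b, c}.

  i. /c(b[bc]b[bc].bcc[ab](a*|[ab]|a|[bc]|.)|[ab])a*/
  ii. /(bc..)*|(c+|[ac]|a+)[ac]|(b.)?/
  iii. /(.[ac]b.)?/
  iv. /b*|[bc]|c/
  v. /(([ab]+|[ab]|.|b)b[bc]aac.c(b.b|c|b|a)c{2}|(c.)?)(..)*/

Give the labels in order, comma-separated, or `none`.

i → match
ii → no match
iii → no match
iv → no match
v → no match

i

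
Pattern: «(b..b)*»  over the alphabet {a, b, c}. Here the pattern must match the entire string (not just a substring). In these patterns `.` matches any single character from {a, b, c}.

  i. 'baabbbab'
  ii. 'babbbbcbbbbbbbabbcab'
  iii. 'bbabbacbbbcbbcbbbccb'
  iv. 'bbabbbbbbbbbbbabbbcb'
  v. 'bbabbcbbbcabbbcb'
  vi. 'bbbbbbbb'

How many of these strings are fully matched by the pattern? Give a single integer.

6

i → match
ii → match
iii → match
iv → match
v → match
vi → match
Total matched: 6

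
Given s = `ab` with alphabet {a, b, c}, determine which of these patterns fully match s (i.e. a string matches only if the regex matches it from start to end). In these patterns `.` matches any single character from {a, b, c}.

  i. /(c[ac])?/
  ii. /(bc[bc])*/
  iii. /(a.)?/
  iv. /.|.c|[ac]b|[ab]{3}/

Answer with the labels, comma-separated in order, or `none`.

i → no match
ii → no match
iii → match
iv → match

iii, iv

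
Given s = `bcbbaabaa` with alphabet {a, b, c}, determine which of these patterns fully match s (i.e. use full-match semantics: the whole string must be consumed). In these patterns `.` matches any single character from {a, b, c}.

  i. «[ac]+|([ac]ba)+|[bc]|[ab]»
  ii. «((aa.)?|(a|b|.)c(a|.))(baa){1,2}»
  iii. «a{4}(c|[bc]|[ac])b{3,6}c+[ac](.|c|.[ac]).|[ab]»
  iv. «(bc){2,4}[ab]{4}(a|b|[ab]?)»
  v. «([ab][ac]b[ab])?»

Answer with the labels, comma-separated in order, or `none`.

ii

i → no match
ii → match
iii → no match
iv → no match
v → no match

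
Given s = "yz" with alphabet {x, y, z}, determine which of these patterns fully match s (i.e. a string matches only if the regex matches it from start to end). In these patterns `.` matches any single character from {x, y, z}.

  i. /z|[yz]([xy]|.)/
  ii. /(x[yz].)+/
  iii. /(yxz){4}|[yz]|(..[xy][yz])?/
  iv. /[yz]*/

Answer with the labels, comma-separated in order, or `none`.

i → match
ii → no match — must start with "x"
iii → no match
iv → match

i, iv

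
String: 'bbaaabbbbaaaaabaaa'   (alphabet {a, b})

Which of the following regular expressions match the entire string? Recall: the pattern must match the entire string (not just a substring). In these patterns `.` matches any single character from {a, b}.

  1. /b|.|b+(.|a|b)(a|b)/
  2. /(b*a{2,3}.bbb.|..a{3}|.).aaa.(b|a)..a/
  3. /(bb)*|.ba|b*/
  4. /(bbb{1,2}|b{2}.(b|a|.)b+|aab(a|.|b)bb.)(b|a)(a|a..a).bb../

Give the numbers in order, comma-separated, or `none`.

1 → no match
2 → match
3 → no match
4 → no match

2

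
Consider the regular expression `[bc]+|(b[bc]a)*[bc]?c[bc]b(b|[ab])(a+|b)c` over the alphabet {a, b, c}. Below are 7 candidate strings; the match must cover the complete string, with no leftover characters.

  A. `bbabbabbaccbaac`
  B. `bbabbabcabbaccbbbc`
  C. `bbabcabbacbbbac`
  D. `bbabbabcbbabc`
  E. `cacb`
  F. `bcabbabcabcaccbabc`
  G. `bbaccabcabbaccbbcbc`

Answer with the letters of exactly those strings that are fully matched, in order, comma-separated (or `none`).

A, B, C, D, F

A → match
B → match
C → match
D → match
E → no match
F → match
G → no match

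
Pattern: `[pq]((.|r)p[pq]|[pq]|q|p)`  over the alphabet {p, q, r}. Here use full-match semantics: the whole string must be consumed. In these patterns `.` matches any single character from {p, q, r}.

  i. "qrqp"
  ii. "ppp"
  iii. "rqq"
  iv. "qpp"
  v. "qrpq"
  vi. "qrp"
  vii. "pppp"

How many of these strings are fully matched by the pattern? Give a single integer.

i. "qrqp" → no match
ii. "ppp" → no match
iii. "rqq" → no match
iv. "qpp" → no match
v. "qrpq" → match
vi. "qrp" → no match
vii. "pppp" → match
Total matched: 2

2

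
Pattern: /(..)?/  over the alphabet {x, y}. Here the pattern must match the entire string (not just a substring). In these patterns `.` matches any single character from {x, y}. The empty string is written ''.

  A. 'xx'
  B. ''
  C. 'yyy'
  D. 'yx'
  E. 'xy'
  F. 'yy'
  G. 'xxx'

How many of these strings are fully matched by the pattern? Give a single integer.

A → match
B → match
C → no match
D → match
E → match
F → match
G → no match
Total matched: 5

5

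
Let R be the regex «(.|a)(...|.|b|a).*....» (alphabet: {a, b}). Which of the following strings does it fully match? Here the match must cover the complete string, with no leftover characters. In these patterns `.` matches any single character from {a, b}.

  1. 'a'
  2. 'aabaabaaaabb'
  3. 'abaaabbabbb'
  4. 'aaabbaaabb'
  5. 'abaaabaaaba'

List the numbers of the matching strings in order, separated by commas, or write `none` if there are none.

1. 'a' → no match
2. 'aabaabaaaabb' → match
3. 'abaaabbabbb' → match
4. 'aaabbaaabb' → match
5. 'abaaabaaaba' → match

2, 3, 4, 5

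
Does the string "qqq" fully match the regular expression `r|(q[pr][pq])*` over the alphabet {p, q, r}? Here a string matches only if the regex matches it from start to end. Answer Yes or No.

No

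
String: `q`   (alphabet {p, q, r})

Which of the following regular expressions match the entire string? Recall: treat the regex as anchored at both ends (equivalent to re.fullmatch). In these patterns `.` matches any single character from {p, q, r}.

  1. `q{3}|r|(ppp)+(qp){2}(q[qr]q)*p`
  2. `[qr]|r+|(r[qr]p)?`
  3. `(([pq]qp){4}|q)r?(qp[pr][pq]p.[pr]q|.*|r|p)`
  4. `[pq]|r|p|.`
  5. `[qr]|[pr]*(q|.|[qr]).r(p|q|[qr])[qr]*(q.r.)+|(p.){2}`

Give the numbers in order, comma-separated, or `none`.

2, 3, 4, 5

1 → no match
2 → match
3 → match
4 → match
5 → match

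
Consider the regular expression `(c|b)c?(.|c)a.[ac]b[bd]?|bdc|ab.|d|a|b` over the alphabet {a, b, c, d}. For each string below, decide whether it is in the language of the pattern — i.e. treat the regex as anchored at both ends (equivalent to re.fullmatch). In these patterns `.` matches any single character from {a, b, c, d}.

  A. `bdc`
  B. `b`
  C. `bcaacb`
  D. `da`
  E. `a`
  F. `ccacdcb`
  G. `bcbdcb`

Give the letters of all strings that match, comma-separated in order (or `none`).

A. `bdc` → match
B. `b` → match
C. `bcaacb` → match
D. `da` → no match
E. `a` → match
F. `ccacdcb` → no match
G. `bcbdcb` → no match

A, B, C, E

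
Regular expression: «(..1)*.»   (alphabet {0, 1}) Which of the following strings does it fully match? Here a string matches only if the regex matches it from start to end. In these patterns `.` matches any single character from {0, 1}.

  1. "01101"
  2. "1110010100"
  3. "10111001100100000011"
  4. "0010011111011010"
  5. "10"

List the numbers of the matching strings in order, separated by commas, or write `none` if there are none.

4

1 → no match
2 → no match
3 → no match
4 → match
5 → no match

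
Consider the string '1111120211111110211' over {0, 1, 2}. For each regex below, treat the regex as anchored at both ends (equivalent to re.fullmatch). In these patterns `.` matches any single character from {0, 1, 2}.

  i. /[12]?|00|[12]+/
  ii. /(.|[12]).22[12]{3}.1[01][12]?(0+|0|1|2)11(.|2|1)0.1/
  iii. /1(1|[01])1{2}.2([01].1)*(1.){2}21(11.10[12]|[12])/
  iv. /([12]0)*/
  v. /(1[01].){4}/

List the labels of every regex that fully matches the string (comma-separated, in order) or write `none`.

iii

i → no match
ii → no match
iii → match
iv → no match
v → no match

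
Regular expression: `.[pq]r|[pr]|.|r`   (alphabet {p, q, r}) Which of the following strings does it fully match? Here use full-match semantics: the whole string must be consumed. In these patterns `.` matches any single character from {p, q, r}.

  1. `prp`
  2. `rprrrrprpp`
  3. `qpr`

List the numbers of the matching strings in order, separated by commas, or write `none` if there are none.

3

1. `prp` → no match
2. `rprrrrprpp` → no match
3. `qpr` → match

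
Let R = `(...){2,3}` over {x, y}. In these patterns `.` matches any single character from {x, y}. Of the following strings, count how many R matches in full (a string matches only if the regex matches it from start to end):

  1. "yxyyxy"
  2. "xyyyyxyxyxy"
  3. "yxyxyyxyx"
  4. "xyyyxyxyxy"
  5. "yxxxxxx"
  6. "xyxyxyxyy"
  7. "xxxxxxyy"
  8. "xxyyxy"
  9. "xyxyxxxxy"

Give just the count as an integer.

5

1 → match
2 → no match
3 → match
4 → no match
5 → no match
6 → match
7 → no match
8 → match
9 → match
Total matched: 5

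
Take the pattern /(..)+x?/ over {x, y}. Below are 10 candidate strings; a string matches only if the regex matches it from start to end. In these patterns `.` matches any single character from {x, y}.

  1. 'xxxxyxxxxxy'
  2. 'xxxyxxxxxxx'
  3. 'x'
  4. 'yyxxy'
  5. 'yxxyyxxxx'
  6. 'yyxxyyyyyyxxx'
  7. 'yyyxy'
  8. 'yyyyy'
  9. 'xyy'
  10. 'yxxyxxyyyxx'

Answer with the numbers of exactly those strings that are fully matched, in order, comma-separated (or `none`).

2, 5, 6, 10

1 → no match
2 → match
3 → no match
4 → no match
5 → match
6 → match
7 → no match
8 → no match
9 → no match
10 → match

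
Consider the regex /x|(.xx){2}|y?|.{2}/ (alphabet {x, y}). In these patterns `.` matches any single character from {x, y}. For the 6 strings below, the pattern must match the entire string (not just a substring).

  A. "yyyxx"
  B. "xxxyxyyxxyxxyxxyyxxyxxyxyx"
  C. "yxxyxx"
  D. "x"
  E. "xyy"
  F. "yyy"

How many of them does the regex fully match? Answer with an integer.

A → no match
B → no match
C → match
D → match
E → no match
F → no match
Total matched: 2

2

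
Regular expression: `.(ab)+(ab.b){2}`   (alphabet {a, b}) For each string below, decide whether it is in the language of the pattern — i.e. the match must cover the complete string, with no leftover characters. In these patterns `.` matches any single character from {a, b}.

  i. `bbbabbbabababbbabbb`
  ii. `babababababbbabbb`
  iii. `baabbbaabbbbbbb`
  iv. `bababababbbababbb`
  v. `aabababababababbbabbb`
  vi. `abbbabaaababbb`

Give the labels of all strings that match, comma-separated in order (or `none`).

ii, v

i → no match
ii → match
iii → no match
iv → no match
v → match
vi → no match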